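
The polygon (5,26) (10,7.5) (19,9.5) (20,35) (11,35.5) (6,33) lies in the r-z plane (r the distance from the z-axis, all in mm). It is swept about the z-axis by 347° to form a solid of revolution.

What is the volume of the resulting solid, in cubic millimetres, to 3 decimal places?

Volume = 26583.087 mm³

Profile (r,z), 6 vertices: (5,26) (10,7.5) (19,9.5) (20,35) (11,35.5) (6,33)
edge 0: (5,26)→(10,7.5)  cross = 5·7.5 − 10·26 = -222.5000; (r_i+r_j)·cross = 15·-222.5000 = -3337.5000
edge 1: (10,7.5)→(19,9.5)  cross = 10·9.5 − 19·7.5 = -47.5000; (r_i+r_j)·cross = 29·-47.5000 = -1377.5000
edge 2: (19,9.5)→(20,35)  cross = 19·35 − 20·9.5 = 475.0000; (r_i+r_j)·cross = 39·475.0000 = 18525.0000
edge 3: (20,35)→(11,35.5)  cross = 20·35.5 − 11·35 = 325.0000; (r_i+r_j)·cross = 31·325.0000 = 10075.0000
edge 4: (11,35.5)→(6,33)  cross = 11·33 − 6·35.5 = 150.0000; (r_i+r_j)·cross = 17·150.0000 = 2550.0000
edge 5: (6,33)→(5,26)  cross = 6·26 − 5·33 = -9.0000; (r_i+r_j)·cross = 11·-9.0000 = -99.0000
Σcross = 671.0000 → A = |Σcross|/2 = 335.5000 mm²
Σ(r_i+r_j)·cross = 26336.0000 → first moment M = |Σ|/6 = 4389.3333
R_c = M/A = 4389.3333/335.5000 = 13.0830 mm
θ = 347° = 6.056293 rad
V = θ·R_c·A = 6.056293·13.0830·335.5000 = 26583.087 mm³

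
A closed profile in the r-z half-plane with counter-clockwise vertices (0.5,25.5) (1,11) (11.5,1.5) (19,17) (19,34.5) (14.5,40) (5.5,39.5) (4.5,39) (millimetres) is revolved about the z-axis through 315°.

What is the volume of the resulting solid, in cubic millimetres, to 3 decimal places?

Volume = 29996.270 mm³

Profile (r,z), 8 vertices: (0.5,25.5) (1,11) (11.5,1.5) (19,17) (19,34.5) (14.5,40) (5.5,39.5) (4.5,39)
edge 0: (0.5,25.5)→(1,11)  cross = 0.5·11 − 1·25.5 = -20.0000; (r_i+r_j)·cross = 1.5·-20.0000 = -30.0000
edge 1: (1,11)→(11.5,1.5)  cross = 1·1.5 − 11.5·11 = -125.0000; (r_i+r_j)·cross = 12.5·-125.0000 = -1562.5000
edge 2: (11.5,1.5)→(19,17)  cross = 11.5·17 − 19·1.5 = 167.0000; (r_i+r_j)·cross = 30.5·167.0000 = 5093.5000
edge 3: (19,17)→(19,34.5)  cross = 19·34.5 − 19·17 = 332.5000; (r_i+r_j)·cross = 38·332.5000 = 12635.0000
edge 4: (19,34.5)→(14.5,40)  cross = 19·40 − 14.5·34.5 = 259.7500; (r_i+r_j)·cross = 33.5·259.7500 = 8701.6250
edge 5: (14.5,40)→(5.5,39.5)  cross = 14.5·39.5 − 5.5·40 = 352.7500; (r_i+r_j)·cross = 20·352.7500 = 7055.0000
edge 6: (5.5,39.5)→(4.5,39)  cross = 5.5·39 − 4.5·39.5 = 36.7500; (r_i+r_j)·cross = 10·36.7500 = 367.5000
edge 7: (4.5,39)→(0.5,25.5)  cross = 4.5·25.5 − 0.5·39 = 95.2500; (r_i+r_j)·cross = 5·95.2500 = 476.2500
Σcross = 1099.0000 → A = |Σcross|/2 = 549.5000 mm²
Σ(r_i+r_j)·cross = 32736.3750 → first moment M = |Σ|/6 = 5456.0625
R_c = M/A = 5456.0625/549.5000 = 9.9291 mm
θ = 315° = 5.497787 rad
V = θ·R_c·A = 5.497787·9.9291·549.5000 = 29996.270 mm³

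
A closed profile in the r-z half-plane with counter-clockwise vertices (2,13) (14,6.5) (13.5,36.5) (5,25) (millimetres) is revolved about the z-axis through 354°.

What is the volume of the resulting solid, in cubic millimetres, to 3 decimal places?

Volume = 12262.066 mm³

Profile (r,z), 4 vertices: (2,13) (14,6.5) (13.5,36.5) (5,25)
edge 0: (2,13)→(14,6.5)  cross = 2·6.5 − 14·13 = -169.0000; (r_i+r_j)·cross = 16·-169.0000 = -2704.0000
edge 1: (14,6.5)→(13.5,36.5)  cross = 14·36.5 − 13.5·6.5 = 423.2500; (r_i+r_j)·cross = 27.5·423.2500 = 11639.3750
edge 2: (13.5,36.5)→(5,25)  cross = 13.5·25 − 5·36.5 = 155.0000; (r_i+r_j)·cross = 18.5·155.0000 = 2867.5000
edge 3: (5,25)→(2,13)  cross = 5·13 − 2·25 = 15.0000; (r_i+r_j)·cross = 7·15.0000 = 105.0000
Σcross = 424.2500 → A = |Σcross|/2 = 212.1250 mm²
Σ(r_i+r_j)·cross = 11907.8750 → first moment M = |Σ|/6 = 1984.6458
R_c = M/A = 1984.6458/212.1250 = 9.3560 mm
θ = 354° = 6.178466 rad
V = θ·R_c·A = 6.178466·9.3560·212.1250 = 12262.066 mm³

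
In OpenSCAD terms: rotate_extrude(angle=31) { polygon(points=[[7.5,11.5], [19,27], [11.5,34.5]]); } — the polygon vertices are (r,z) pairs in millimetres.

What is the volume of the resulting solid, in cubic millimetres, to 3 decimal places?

Volume = 693.899 mm³

Profile (r,z), 3 vertices: (7.5,11.5) (19,27) (11.5,34.5)
edge 0: (7.5,11.5)→(19,27)  cross = 7.5·27 − 19·11.5 = -16.0000; (r_i+r_j)·cross = 26.5·-16.0000 = -424.0000
edge 1: (19,27)→(11.5,34.5)  cross = 19·34.5 − 11.5·27 = 345.0000; (r_i+r_j)·cross = 30.5·345.0000 = 10522.5000
edge 2: (11.5,34.5)→(7.5,11.5)  cross = 11.5·11.5 − 7.5·34.5 = -126.5000; (r_i+r_j)·cross = 19·-126.5000 = -2403.5000
Σcross = 202.5000 → A = |Σcross|/2 = 101.2500 mm²
Σ(r_i+r_j)·cross = 7695.0000 → first moment M = |Σ|/6 = 1282.5000
R_c = M/A = 1282.5000/101.2500 = 12.6667 mm
θ = 31° = 0.541052 rad
V = θ·R_c·A = 0.541052·12.6667·101.2500 = 693.899 mm³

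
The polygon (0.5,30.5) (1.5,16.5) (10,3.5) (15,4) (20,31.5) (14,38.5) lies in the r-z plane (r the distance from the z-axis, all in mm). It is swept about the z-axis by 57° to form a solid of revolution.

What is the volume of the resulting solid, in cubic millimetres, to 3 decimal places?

Volume = 4743.925 mm³

Profile (r,z), 6 vertices: (0.5,30.5) (1.5,16.5) (10,3.5) (15,4) (20,31.5) (14,38.5)
edge 0: (0.5,30.5)→(1.5,16.5)  cross = 0.5·16.5 − 1.5·30.5 = -37.5000; (r_i+r_j)·cross = 2·-37.5000 = -75.0000
edge 1: (1.5,16.5)→(10,3.5)  cross = 1.5·3.5 − 10·16.5 = -159.7500; (r_i+r_j)·cross = 11.5·-159.7500 = -1837.1250
edge 2: (10,3.5)→(15,4)  cross = 10·4 − 15·3.5 = -12.5000; (r_i+r_j)·cross = 25·-12.5000 = -312.5000
edge 3: (15,4)→(20,31.5)  cross = 15·31.5 − 20·4 = 392.5000; (r_i+r_j)·cross = 35·392.5000 = 13737.5000
edge 4: (20,31.5)→(14,38.5)  cross = 20·38.5 − 14·31.5 = 329.0000; (r_i+r_j)·cross = 34·329.0000 = 11186.0000
edge 5: (14,38.5)→(0.5,30.5)  cross = 14·30.5 − 0.5·38.5 = 407.7500; (r_i+r_j)·cross = 14.5·407.7500 = 5912.3750
Σcross = 919.5000 → A = |Σcross|/2 = 459.7500 mm²
Σ(r_i+r_j)·cross = 28611.2500 → first moment M = |Σ|/6 = 4768.5417
R_c = M/A = 4768.5417/459.7500 = 10.3720 mm
θ = 57° = 0.994838 rad
V = θ·R_c·A = 0.994838·10.3720·459.7500 = 4743.925 mm³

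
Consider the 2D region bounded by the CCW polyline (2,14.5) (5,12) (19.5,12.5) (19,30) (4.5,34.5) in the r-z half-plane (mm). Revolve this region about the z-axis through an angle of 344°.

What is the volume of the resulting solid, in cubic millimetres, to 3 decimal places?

Profile (r,z), 5 vertices: (2,14.5) (5,12) (19.5,12.5) (19,30) (4.5,34.5)
edge 0: (2,14.5)→(5,12)  cross = 2·12 − 5·14.5 = -48.5000; (r_i+r_j)·cross = 7·-48.5000 = -339.5000
edge 1: (5,12)→(19.5,12.5)  cross = 5·12.5 − 19.5·12 = -171.5000; (r_i+r_j)·cross = 24.5·-171.5000 = -4201.7500
edge 2: (19.5,12.5)→(19,30)  cross = 19.5·30 − 19·12.5 = 347.5000; (r_i+r_j)·cross = 38.5·347.5000 = 13378.7500
edge 3: (19,30)→(4.5,34.5)  cross = 19·34.5 − 4.5·30 = 520.5000; (r_i+r_j)·cross = 23.5·520.5000 = 12231.7500
edge 4: (4.5,34.5)→(2,14.5)  cross = 4.5·14.5 − 2·34.5 = -3.7500; (r_i+r_j)·cross = 6.5·-3.7500 = -24.3750
Σcross = 644.2500 → A = |Σcross|/2 = 322.1250 mm²
Σ(r_i+r_j)·cross = 21044.8750 → first moment M = |Σ|/6 = 3507.4792
R_c = M/A = 3507.4792/322.1250 = 10.8886 mm
θ = 344° = 6.003933 rad
V = θ·R_c·A = 6.003933·10.8886·322.1250 = 21058.669 mm³

Volume = 21058.669 mm³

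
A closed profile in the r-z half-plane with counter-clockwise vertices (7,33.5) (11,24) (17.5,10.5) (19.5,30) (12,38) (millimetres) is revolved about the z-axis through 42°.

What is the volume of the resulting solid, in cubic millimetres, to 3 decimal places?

Volume = 1728.443 mm³

Profile (r,z), 5 vertices: (7,33.5) (11,24) (17.5,10.5) (19.5,30) (12,38)
edge 0: (7,33.5)→(11,24)  cross = 7·24 − 11·33.5 = -200.5000; (r_i+r_j)·cross = 18·-200.5000 = -3609.0000
edge 1: (11,24)→(17.5,10.5)  cross = 11·10.5 − 17.5·24 = -304.5000; (r_i+r_j)·cross = 28.5·-304.5000 = -8678.2500
edge 2: (17.5,10.5)→(19.5,30)  cross = 17.5·30 − 19.5·10.5 = 320.2500; (r_i+r_j)·cross = 37·320.2500 = 11849.2500
edge 3: (19.5,30)→(12,38)  cross = 19.5·38 − 12·30 = 381.0000; (r_i+r_j)·cross = 31.5·381.0000 = 12001.5000
edge 4: (12,38)→(7,33.5)  cross = 12·33.5 − 7·38 = 136.0000; (r_i+r_j)·cross = 19·136.0000 = 2584.0000
Σcross = 332.2500 → A = |Σcross|/2 = 166.1250 mm²
Σ(r_i+r_j)·cross = 14147.5000 → first moment M = |Σ|/6 = 2357.9167
R_c = M/A = 2357.9167/166.1250 = 14.1936 mm
θ = 42° = 0.733038 rad
V = θ·R_c·A = 0.733038·14.1936·166.1250 = 1728.443 mm³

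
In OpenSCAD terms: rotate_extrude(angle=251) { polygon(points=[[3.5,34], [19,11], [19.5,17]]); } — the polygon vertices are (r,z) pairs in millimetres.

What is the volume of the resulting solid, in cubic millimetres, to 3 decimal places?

Profile (r,z), 3 vertices: (3.5,34) (19,11) (19.5,17)
edge 0: (3.5,34)→(19,11)  cross = 3.5·11 − 19·34 = -607.5000; (r_i+r_j)·cross = 22.5·-607.5000 = -13668.7500
edge 1: (19,11)→(19.5,17)  cross = 19·17 − 19.5·11 = 108.5000; (r_i+r_j)·cross = 38.5·108.5000 = 4177.2500
edge 2: (19.5,17)→(3.5,34)  cross = 19.5·34 − 3.5·17 = 603.5000; (r_i+r_j)·cross = 23·603.5000 = 13880.5000
Σcross = 104.5000 → A = |Σcross|/2 = 52.2500 mm²
Σ(r_i+r_j)·cross = 4389.0000 → first moment M = |Σ|/6 = 731.5000
R_c = M/A = 731.5000/52.2500 = 14.0000 mm
θ = 251° = 4.380776 rad
V = θ·R_c·A = 4.380776·14.0000·52.2500 = 3204.538 mm³

Volume = 3204.538 mm³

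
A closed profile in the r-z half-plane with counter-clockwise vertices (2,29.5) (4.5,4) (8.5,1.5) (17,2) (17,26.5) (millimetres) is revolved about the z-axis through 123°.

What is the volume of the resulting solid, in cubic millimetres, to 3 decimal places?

Profile (r,z), 5 vertices: (2,29.5) (4.5,4) (8.5,1.5) (17,2) (17,26.5)
edge 0: (2,29.5)→(4.5,4)  cross = 2·4 − 4.5·29.5 = -124.7500; (r_i+r_j)·cross = 6.5·-124.7500 = -810.8750
edge 1: (4.5,4)→(8.5,1.5)  cross = 4.5·1.5 − 8.5·4 = -27.2500; (r_i+r_j)·cross = 13·-27.2500 = -354.2500
edge 2: (8.5,1.5)→(17,2)  cross = 8.5·2 − 17·1.5 = -8.5000; (r_i+r_j)·cross = 25.5·-8.5000 = -216.7500
edge 3: (17,2)→(17,26.5)  cross = 17·26.5 − 17·2 = 416.5000; (r_i+r_j)·cross = 34·416.5000 = 14161.0000
edge 4: (17,26.5)→(2,29.5)  cross = 17·29.5 − 2·26.5 = 448.5000; (r_i+r_j)·cross = 19·448.5000 = 8521.5000
Σcross = 704.5000 → A = |Σcross|/2 = 352.2500 mm²
Σ(r_i+r_j)·cross = 21300.6250 → first moment M = |Σ|/6 = 3550.1042
R_c = M/A = 3550.1042/352.2500 = 10.0784 mm
θ = 123° = 2.146755 rad
V = θ·R_c·A = 2.146755·10.0784·352.2500 = 7621.204 mm³

Volume = 7621.204 mm³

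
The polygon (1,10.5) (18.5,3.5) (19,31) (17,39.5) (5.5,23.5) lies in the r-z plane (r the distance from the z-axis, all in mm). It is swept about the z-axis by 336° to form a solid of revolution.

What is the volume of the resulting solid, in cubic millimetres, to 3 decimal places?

Volume = 27036.529 mm³

Profile (r,z), 5 vertices: (1,10.5) (18.5,3.5) (19,31) (17,39.5) (5.5,23.5)
edge 0: (1,10.5)→(18.5,3.5)  cross = 1·3.5 − 18.5·10.5 = -190.7500; (r_i+r_j)·cross = 19.5·-190.7500 = -3719.6250
edge 1: (18.5,3.5)→(19,31)  cross = 18.5·31 − 19·3.5 = 507.0000; (r_i+r_j)·cross = 37.5·507.0000 = 19012.5000
edge 2: (19,31)→(17,39.5)  cross = 19·39.5 − 17·31 = 223.5000; (r_i+r_j)·cross = 36·223.5000 = 8046.0000
edge 3: (17,39.5)→(5.5,23.5)  cross = 17·23.5 − 5.5·39.5 = 182.2500; (r_i+r_j)·cross = 22.5·182.2500 = 4100.6250
edge 4: (5.5,23.5)→(1,10.5)  cross = 5.5·10.5 − 1·23.5 = 34.2500; (r_i+r_j)·cross = 6.5·34.2500 = 222.6250
Σcross = 756.2500 → A = |Σcross|/2 = 378.1250 mm²
Σ(r_i+r_j)·cross = 27662.1250 → first moment M = |Σ|/6 = 4610.3542
R_c = M/A = 4610.3542/378.1250 = 12.1927 mm
θ = 336° = 5.864306 rad
V = θ·R_c·A = 5.864306·12.1927·378.1250 = 27036.529 mm³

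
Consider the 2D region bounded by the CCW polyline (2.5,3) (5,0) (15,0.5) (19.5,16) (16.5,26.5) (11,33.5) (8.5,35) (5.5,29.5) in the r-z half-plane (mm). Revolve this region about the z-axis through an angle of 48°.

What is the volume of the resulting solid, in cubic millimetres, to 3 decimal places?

Profile (r,z), 8 vertices: (2.5,3) (5,0) (15,0.5) (19.5,16) (16.5,26.5) (11,33.5) (8.5,35) (5.5,29.5)
edge 0: (2.5,3)→(5,0)  cross = 2.5·0 − 5·3 = -15.0000; (r_i+r_j)·cross = 7.5·-15.0000 = -112.5000
edge 1: (5,0)→(15,0.5)  cross = 5·0.5 − 15·0 = 2.5000; (r_i+r_j)·cross = 20·2.5000 = 50.0000
edge 2: (15,0.5)→(19.5,16)  cross = 15·16 − 19.5·0.5 = 230.2500; (r_i+r_j)·cross = 34.5·230.2500 = 7943.6250
edge 3: (19.5,16)→(16.5,26.5)  cross = 19.5·26.5 − 16.5·16 = 252.7500; (r_i+r_j)·cross = 36·252.7500 = 9099.0000
edge 4: (16.5,26.5)→(11,33.5)  cross = 16.5·33.5 − 11·26.5 = 261.2500; (r_i+r_j)·cross = 27.5·261.2500 = 7184.3750
edge 5: (11,33.5)→(8.5,35)  cross = 11·35 − 8.5·33.5 = 100.2500; (r_i+r_j)·cross = 19.5·100.2500 = 1954.8750
edge 6: (8.5,35)→(5.5,29.5)  cross = 8.5·29.5 − 5.5·35 = 58.2500; (r_i+r_j)·cross = 14·58.2500 = 815.5000
edge 7: (5.5,29.5)→(2.5,3)  cross = 5.5·3 − 2.5·29.5 = -57.2500; (r_i+r_j)·cross = 8·-57.2500 = -458.0000
Σcross = 833.0000 → A = |Σcross|/2 = 416.5000 mm²
Σ(r_i+r_j)·cross = 26476.8750 → first moment M = |Σ|/6 = 4412.8125
R_c = M/A = 4412.8125/416.5000 = 10.5950 mm
θ = 48° = 0.837758 rad
V = θ·R_c·A = 0.837758·10.5950·416.5000 = 3696.869 mm³

Volume = 3696.869 mm³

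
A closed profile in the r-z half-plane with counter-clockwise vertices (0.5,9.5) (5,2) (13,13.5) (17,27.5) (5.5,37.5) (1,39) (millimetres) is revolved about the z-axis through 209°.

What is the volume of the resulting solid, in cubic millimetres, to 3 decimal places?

Profile (r,z), 6 vertices: (0.5,9.5) (5,2) (13,13.5) (17,27.5) (5.5,37.5) (1,39)
edge 0: (0.5,9.5)→(5,2)  cross = 0.5·2 − 5·9.5 = -46.5000; (r_i+r_j)·cross = 5.5·-46.5000 = -255.7500
edge 1: (5,2)→(13,13.5)  cross = 5·13.5 − 13·2 = 41.5000; (r_i+r_j)·cross = 18·41.5000 = 747.0000
edge 2: (13,13.5)→(17,27.5)  cross = 13·27.5 − 17·13.5 = 128.0000; (r_i+r_j)·cross = 30·128.0000 = 3840.0000
edge 3: (17,27.5)→(5.5,37.5)  cross = 17·37.5 − 5.5·27.5 = 486.2500; (r_i+r_j)·cross = 22.5·486.2500 = 10940.6250
edge 4: (5.5,37.5)→(1,39)  cross = 5.5·39 − 1·37.5 = 177.0000; (r_i+r_j)·cross = 6.5·177.0000 = 1150.5000
edge 5: (1,39)→(0.5,9.5)  cross = 1·9.5 − 0.5·39 = -10.0000; (r_i+r_j)·cross = 1.5·-10.0000 = -15.0000
Σcross = 776.2500 → A = |Σcross|/2 = 388.1250 mm²
Σ(r_i+r_j)·cross = 16407.3750 → first moment M = |Σ|/6 = 2734.5625
R_c = M/A = 2734.5625/388.1250 = 7.0456 mm
θ = 209° = 3.647738 rad
V = θ·R_c·A = 3.647738·7.0456·388.1250 = 9974.968 mm³

Volume = 9974.968 mm³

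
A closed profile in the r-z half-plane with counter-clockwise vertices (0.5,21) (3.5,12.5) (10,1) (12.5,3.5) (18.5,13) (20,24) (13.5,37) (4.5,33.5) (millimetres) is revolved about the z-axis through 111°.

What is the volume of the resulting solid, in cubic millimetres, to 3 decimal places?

Volume = 9098.764 mm³

Profile (r,z), 8 vertices: (0.5,21) (3.5,12.5) (10,1) (12.5,3.5) (18.5,13) (20,24) (13.5,37) (4.5,33.5)
edge 0: (0.5,21)→(3.5,12.5)  cross = 0.5·12.5 − 3.5·21 = -67.2500; (r_i+r_j)·cross = 4·-67.2500 = -269.0000
edge 1: (3.5,12.5)→(10,1)  cross = 3.5·1 − 10·12.5 = -121.5000; (r_i+r_j)·cross = 13.5·-121.5000 = -1640.2500
edge 2: (10,1)→(12.5,3.5)  cross = 10·3.5 − 12.5·1 = 22.5000; (r_i+r_j)·cross = 22.5·22.5000 = 506.2500
edge 3: (12.5,3.5)→(18.5,13)  cross = 12.5·13 − 18.5·3.5 = 97.7500; (r_i+r_j)·cross = 31·97.7500 = 3030.2500
edge 4: (18.5,13)→(20,24)  cross = 18.5·24 − 20·13 = 184.0000; (r_i+r_j)·cross = 38.5·184.0000 = 7084.0000
edge 5: (20,24)→(13.5,37)  cross = 20·37 − 13.5·24 = 416.0000; (r_i+r_j)·cross = 33.5·416.0000 = 13936.0000
edge 6: (13.5,37)→(4.5,33.5)  cross = 13.5·33.5 − 4.5·37 = 285.7500; (r_i+r_j)·cross = 18·285.7500 = 5143.5000
edge 7: (4.5,33.5)→(0.5,21)  cross = 4.5·21 − 0.5·33.5 = 77.7500; (r_i+r_j)·cross = 5·77.7500 = 388.7500
Σcross = 895.0000 → A = |Σcross|/2 = 447.5000 mm²
Σ(r_i+r_j)·cross = 28179.5000 → first moment M = |Σ|/6 = 4696.5833
R_c = M/A = 4696.5833/447.5000 = 10.4952 mm
θ = 111° = 1.937315 rad
V = θ·R_c·A = 1.937315·10.4952·447.5000 = 9098.764 mm³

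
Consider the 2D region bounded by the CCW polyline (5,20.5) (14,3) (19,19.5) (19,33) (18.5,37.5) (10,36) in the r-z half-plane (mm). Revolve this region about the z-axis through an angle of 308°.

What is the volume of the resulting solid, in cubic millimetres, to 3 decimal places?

Volume = 21682.091 mm³

Profile (r,z), 6 vertices: (5,20.5) (14,3) (19,19.5) (19,33) (18.5,37.5) (10,36)
edge 0: (5,20.5)→(14,3)  cross = 5·3 − 14·20.5 = -272.0000; (r_i+r_j)·cross = 19·-272.0000 = -5168.0000
edge 1: (14,3)→(19,19.5)  cross = 14·19.5 − 19·3 = 216.0000; (r_i+r_j)·cross = 33·216.0000 = 7128.0000
edge 2: (19,19.5)→(19,33)  cross = 19·33 − 19·19.5 = 256.5000; (r_i+r_j)·cross = 38·256.5000 = 9747.0000
edge 3: (19,33)→(18.5,37.5)  cross = 19·37.5 − 18.5·33 = 102.0000; (r_i+r_j)·cross = 37.5·102.0000 = 3825.0000
edge 4: (18.5,37.5)→(10,36)  cross = 18.5·36 − 10·37.5 = 291.0000; (r_i+r_j)·cross = 28.5·291.0000 = 8293.5000
edge 5: (10,36)→(5,20.5)  cross = 10·20.5 − 5·36 = 25.0000; (r_i+r_j)·cross = 15·25.0000 = 375.0000
Σcross = 618.5000 → A = |Σcross|/2 = 309.2500 mm²
Σ(r_i+r_j)·cross = 24200.5000 → first moment M = |Σ|/6 = 4033.4167
R_c = M/A = 4033.4167/309.2500 = 13.0426 mm
θ = 308° = 5.375614 rad
V = θ·R_c·A = 5.375614·13.0426·309.2500 = 21682.091 mm³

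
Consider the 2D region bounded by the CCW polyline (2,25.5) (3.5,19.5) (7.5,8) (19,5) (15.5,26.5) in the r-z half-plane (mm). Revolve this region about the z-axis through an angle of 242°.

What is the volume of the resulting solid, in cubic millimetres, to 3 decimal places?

Profile (r,z), 5 vertices: (2,25.5) (3.5,19.5) (7.5,8) (19,5) (15.5,26.5)
edge 0: (2,25.5)→(3.5,19.5)  cross = 2·19.5 − 3.5·25.5 = -50.2500; (r_i+r_j)·cross = 5.5·-50.2500 = -276.3750
edge 1: (3.5,19.5)→(7.5,8)  cross = 3.5·8 − 7.5·19.5 = -118.2500; (r_i+r_j)·cross = 11·-118.2500 = -1300.7500
edge 2: (7.5,8)→(19,5)  cross = 7.5·5 − 19·8 = -114.5000; (r_i+r_j)·cross = 26.5·-114.5000 = -3034.2500
edge 3: (19,5)→(15.5,26.5)  cross = 19·26.5 − 15.5·5 = 426.0000; (r_i+r_j)·cross = 34.5·426.0000 = 14697.0000
edge 4: (15.5,26.5)→(2,25.5)  cross = 15.5·25.5 − 2·26.5 = 342.2500; (r_i+r_j)·cross = 17.5·342.2500 = 5989.3750
Σcross = 485.2500 → A = |Σcross|/2 = 242.6250 mm²
Σ(r_i+r_j)·cross = 16075.0000 → first moment M = |Σ|/6 = 2679.1667
R_c = M/A = 2679.1667/242.6250 = 11.0424 mm
θ = 242° = 4.223697 rad
V = θ·R_c·A = 4.223697·11.0424·242.6250 = 11315.988 mm³

Volume = 11315.988 mm³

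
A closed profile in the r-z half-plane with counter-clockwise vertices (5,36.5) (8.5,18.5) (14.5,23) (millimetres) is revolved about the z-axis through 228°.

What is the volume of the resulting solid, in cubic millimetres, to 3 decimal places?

Profile (r,z), 3 vertices: (5,36.5) (8.5,18.5) (14.5,23)
edge 0: (5,36.5)→(8.5,18.5)  cross = 5·18.5 − 8.5·36.5 = -217.7500; (r_i+r_j)·cross = 13.5·-217.7500 = -2939.6250
edge 1: (8.5,18.5)→(14.5,23)  cross = 8.5·23 − 14.5·18.5 = -72.7500; (r_i+r_j)·cross = 23·-72.7500 = -1673.2500
edge 2: (14.5,23)→(5,36.5)  cross = 14.5·36.5 − 5·23 = 414.2500; (r_i+r_j)·cross = 19.5·414.2500 = 8077.8750
Σcross = 123.7500 → A = |Σcross|/2 = 61.8750 mm²
Σ(r_i+r_j)·cross = 3465.0000 → first moment M = |Σ|/6 = 577.5000
R_c = M/A = 577.5000/61.8750 = 9.3333 mm
θ = 228° = 3.979351 rad
V = θ·R_c·A = 3.979351·9.3333·61.8750 = 2298.075 mm³

Volume = 2298.075 mm³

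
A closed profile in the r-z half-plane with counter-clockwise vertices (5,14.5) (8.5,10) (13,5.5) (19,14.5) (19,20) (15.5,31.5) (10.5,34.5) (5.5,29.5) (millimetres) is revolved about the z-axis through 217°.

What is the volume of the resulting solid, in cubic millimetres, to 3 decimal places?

Volume = 12843.032 mm³

Profile (r,z), 8 vertices: (5,14.5) (8.5,10) (13,5.5) (19,14.5) (19,20) (15.5,31.5) (10.5,34.5) (5.5,29.5)
edge 0: (5,14.5)→(8.5,10)  cross = 5·10 − 8.5·14.5 = -73.2500; (r_i+r_j)·cross = 13.5·-73.2500 = -988.8750
edge 1: (8.5,10)→(13,5.5)  cross = 8.5·5.5 − 13·10 = -83.2500; (r_i+r_j)·cross = 21.5·-83.2500 = -1789.8750
edge 2: (13,5.5)→(19,14.5)  cross = 13·14.5 − 19·5.5 = 84.0000; (r_i+r_j)·cross = 32·84.0000 = 2688.0000
edge 3: (19,14.5)→(19,20)  cross = 19·20 − 19·14.5 = 104.5000; (r_i+r_j)·cross = 38·104.5000 = 3971.0000
edge 4: (19,20)→(15.5,31.5)  cross = 19·31.5 − 15.5·20 = 288.5000; (r_i+r_j)·cross = 34.5·288.5000 = 9953.2500
edge 5: (15.5,31.5)→(10.5,34.5)  cross = 15.5·34.5 − 10.5·31.5 = 204.0000; (r_i+r_j)·cross = 26·204.0000 = 5304.0000
edge 6: (10.5,34.5)→(5.5,29.5)  cross = 10.5·29.5 − 5.5·34.5 = 120.0000; (r_i+r_j)·cross = 16·120.0000 = 1920.0000
edge 7: (5.5,29.5)→(5,14.5)  cross = 5.5·14.5 − 5·29.5 = -67.7500; (r_i+r_j)·cross = 10.5·-67.7500 = -711.3750
Σcross = 576.7500 → A = |Σcross|/2 = 288.3750 mm²
Σ(r_i+r_j)·cross = 20346.1250 → first moment M = |Σ|/6 = 3391.0208
R_c = M/A = 3391.0208/288.3750 = 11.7591 mm
θ = 217° = 3.787364 rad
V = θ·R_c·A = 3.787364·11.7591·288.3750 = 12843.032 mm³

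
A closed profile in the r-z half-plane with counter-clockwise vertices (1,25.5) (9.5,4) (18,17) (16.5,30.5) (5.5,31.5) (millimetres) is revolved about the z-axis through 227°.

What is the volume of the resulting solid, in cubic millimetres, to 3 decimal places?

Volume = 11670.264 mm³

Profile (r,z), 5 vertices: (1,25.5) (9.5,4) (18,17) (16.5,30.5) (5.5,31.5)
edge 0: (1,25.5)→(9.5,4)  cross = 1·4 − 9.5·25.5 = -238.2500; (r_i+r_j)·cross = 10.5·-238.2500 = -2501.6250
edge 1: (9.5,4)→(18,17)  cross = 9.5·17 − 18·4 = 89.5000; (r_i+r_j)·cross = 27.5·89.5000 = 2461.2500
edge 2: (18,17)→(16.5,30.5)  cross = 18·30.5 − 16.5·17 = 268.5000; (r_i+r_j)·cross = 34.5·268.5000 = 9263.2500
edge 3: (16.5,30.5)→(5.5,31.5)  cross = 16.5·31.5 − 5.5·30.5 = 352.0000; (r_i+r_j)·cross = 22·352.0000 = 7744.0000
edge 4: (5.5,31.5)→(1,25.5)  cross = 5.5·25.5 − 1·31.5 = 108.7500; (r_i+r_j)·cross = 6.5·108.7500 = 706.8750
Σcross = 580.5000 → A = |Σcross|/2 = 290.2500 mm²
Σ(r_i+r_j)·cross = 17673.7500 → first moment M = |Σ|/6 = 2945.6250
R_c = M/A = 2945.6250/290.2500 = 10.1486 mm
θ = 227° = 3.961897 rad
V = θ·R_c·A = 3.961897·10.1486·290.2500 = 11670.264 mm³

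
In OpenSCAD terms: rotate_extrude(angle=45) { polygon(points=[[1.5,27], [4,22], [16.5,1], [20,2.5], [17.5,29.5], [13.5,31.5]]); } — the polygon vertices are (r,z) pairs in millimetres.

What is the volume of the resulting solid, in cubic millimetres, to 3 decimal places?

Volume = 3009.351 mm³

Profile (r,z), 6 vertices: (1.5,27) (4,22) (16.5,1) (20,2.5) (17.5,29.5) (13.5,31.5)
edge 0: (1.5,27)→(4,22)  cross = 1.5·22 − 4·27 = -75.0000; (r_i+r_j)·cross = 5.5·-75.0000 = -412.5000
edge 1: (4,22)→(16.5,1)  cross = 4·1 − 16.5·22 = -359.0000; (r_i+r_j)·cross = 20.5·-359.0000 = -7359.5000
edge 2: (16.5,1)→(20,2.5)  cross = 16.5·2.5 − 20·1 = 21.2500; (r_i+r_j)·cross = 36.5·21.2500 = 775.6250
edge 3: (20,2.5)→(17.5,29.5)  cross = 20·29.5 − 17.5·2.5 = 546.2500; (r_i+r_j)·cross = 37.5·546.2500 = 20484.3750
edge 4: (17.5,29.5)→(13.5,31.5)  cross = 17.5·31.5 − 13.5·29.5 = 153.0000; (r_i+r_j)·cross = 31·153.0000 = 4743.0000
edge 5: (13.5,31.5)→(1.5,27)  cross = 13.5·27 − 1.5·31.5 = 317.2500; (r_i+r_j)·cross = 15·317.2500 = 4758.7500
Σcross = 603.7500 → A = |Σcross|/2 = 301.8750 mm²
Σ(r_i+r_j)·cross = 22989.7500 → first moment M = |Σ|/6 = 3831.6250
R_c = M/A = 3831.6250/301.8750 = 12.6928 mm
θ = 45° = 0.785398 rad
V = θ·R_c·A = 0.785398·12.6928·301.8750 = 3009.351 mm³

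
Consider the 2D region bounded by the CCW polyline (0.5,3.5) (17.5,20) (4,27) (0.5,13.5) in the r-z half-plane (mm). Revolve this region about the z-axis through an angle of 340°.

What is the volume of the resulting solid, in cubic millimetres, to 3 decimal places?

Volume = 7609.025 mm³

Profile (r,z), 4 vertices: (0.5,3.5) (17.5,20) (4,27) (0.5,13.5)
edge 0: (0.5,3.5)→(17.5,20)  cross = 0.5·20 − 17.5·3.5 = -51.2500; (r_i+r_j)·cross = 18·-51.2500 = -922.5000
edge 1: (17.5,20)→(4,27)  cross = 17.5·27 − 4·20 = 392.5000; (r_i+r_j)·cross = 21.5·392.5000 = 8438.7500
edge 2: (4,27)→(0.5,13.5)  cross = 4·13.5 − 0.5·27 = 40.5000; (r_i+r_j)·cross = 4.5·40.5000 = 182.2500
edge 3: (0.5,13.5)→(0.5,3.5)  cross = 0.5·3.5 − 0.5·13.5 = -5.0000; (r_i+r_j)·cross = 1·-5.0000 = -5.0000
Σcross = 376.7500 → A = |Σcross|/2 = 188.3750 mm²
Σ(r_i+r_j)·cross = 7693.5000 → first moment M = |Σ|/6 = 1282.2500
R_c = M/A = 1282.2500/188.3750 = 6.8069 mm
θ = 340° = 5.934119 rad
V = θ·R_c·A = 5.934119·6.8069·188.3750 = 7609.025 mm³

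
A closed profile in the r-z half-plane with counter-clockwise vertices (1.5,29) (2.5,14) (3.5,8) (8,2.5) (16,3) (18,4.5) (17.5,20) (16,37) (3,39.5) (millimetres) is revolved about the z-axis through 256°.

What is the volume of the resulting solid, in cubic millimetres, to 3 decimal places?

Volume = 22483.285 mm³

Profile (r,z), 9 vertices: (1.5,29) (2.5,14) (3.5,8) (8,2.5) (16,3) (18,4.5) (17.5,20) (16,37) (3,39.5)
edge 0: (1.5,29)→(2.5,14)  cross = 1.5·14 − 2.5·29 = -51.5000; (r_i+r_j)·cross = 4·-51.5000 = -206.0000
edge 1: (2.5,14)→(3.5,8)  cross = 2.5·8 − 3.5·14 = -29.0000; (r_i+r_j)·cross = 6·-29.0000 = -174.0000
edge 2: (3.5,8)→(8,2.5)  cross = 3.5·2.5 − 8·8 = -55.2500; (r_i+r_j)·cross = 11.5·-55.2500 = -635.3750
edge 3: (8,2.5)→(16,3)  cross = 8·3 − 16·2.5 = -16.0000; (r_i+r_j)·cross = 24·-16.0000 = -384.0000
edge 4: (16,3)→(18,4.5)  cross = 16·4.5 − 18·3 = 18.0000; (r_i+r_j)·cross = 34·18.0000 = 612.0000
edge 5: (18,4.5)→(17.5,20)  cross = 18·20 − 17.5·4.5 = 281.2500; (r_i+r_j)·cross = 35.5·281.2500 = 9984.3750
edge 6: (17.5,20)→(16,37)  cross = 17.5·37 − 16·20 = 327.5000; (r_i+r_j)·cross = 33.5·327.5000 = 10971.2500
edge 7: (16,37)→(3,39.5)  cross = 16·39.5 − 3·37 = 521.0000; (r_i+r_j)·cross = 19·521.0000 = 9899.0000
edge 8: (3,39.5)→(1.5,29)  cross = 3·29 − 1.5·39.5 = 27.7500; (r_i+r_j)·cross = 4.5·27.7500 = 124.8750
Σcross = 1023.7500 → A = |Σcross|/2 = 511.8750 mm²
Σ(r_i+r_j)·cross = 30192.1250 → first moment M = |Σ|/6 = 5032.0208
R_c = M/A = 5032.0208/511.8750 = 9.8306 mm
θ = 256° = 4.468043 rad
V = θ·R_c·A = 4.468043·9.8306·511.8750 = 22483.285 mm³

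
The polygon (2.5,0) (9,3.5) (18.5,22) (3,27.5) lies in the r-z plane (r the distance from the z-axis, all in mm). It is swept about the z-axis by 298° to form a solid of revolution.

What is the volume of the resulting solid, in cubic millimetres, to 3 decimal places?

Volume = 11187.526 mm³

Profile (r,z), 4 vertices: (2.5,0) (9,3.5) (18.5,22) (3,27.5)
edge 0: (2.5,0)→(9,3.5)  cross = 2.5·3.5 − 9·0 = 8.7500; (r_i+r_j)·cross = 11.5·8.7500 = 100.6250
edge 1: (9,3.5)→(18.5,22)  cross = 9·22 − 18.5·3.5 = 133.2500; (r_i+r_j)·cross = 27.5·133.2500 = 3664.3750
edge 2: (18.5,22)→(3,27.5)  cross = 18.5·27.5 − 3·22 = 442.7500; (r_i+r_j)·cross = 21.5·442.7500 = 9519.1250
edge 3: (3,27.5)→(2.5,0)  cross = 3·0 − 2.5·27.5 = -68.7500; (r_i+r_j)·cross = 5.5·-68.7500 = -378.1250
Σcross = 516.0000 → A = |Σcross|/2 = 258.0000 mm²
Σ(r_i+r_j)·cross = 12906.0000 → first moment M = |Σ|/6 = 2151.0000
R_c = M/A = 2151.0000/258.0000 = 8.3372 mm
θ = 298° = 5.201081 rad
V = θ·R_c·A = 5.201081·8.3372·258.0000 = 11187.526 mm³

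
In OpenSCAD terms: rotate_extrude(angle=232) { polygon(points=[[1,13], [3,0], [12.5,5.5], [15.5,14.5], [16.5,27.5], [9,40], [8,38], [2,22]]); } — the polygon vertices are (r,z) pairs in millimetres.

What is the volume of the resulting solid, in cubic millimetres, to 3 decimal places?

Volume = 13953.756 mm³

Profile (r,z), 8 vertices: (1,13) (3,0) (12.5,5.5) (15.5,14.5) (16.5,27.5) (9,40) (8,38) (2,22)
edge 0: (1,13)→(3,0)  cross = 1·0 − 3·13 = -39.0000; (r_i+r_j)·cross = 4·-39.0000 = -156.0000
edge 1: (3,0)→(12.5,5.5)  cross = 3·5.5 − 12.5·0 = 16.5000; (r_i+r_j)·cross = 15.5·16.5000 = 255.7500
edge 2: (12.5,5.5)→(15.5,14.5)  cross = 12.5·14.5 − 15.5·5.5 = 96.0000; (r_i+r_j)·cross = 28·96.0000 = 2688.0000
edge 3: (15.5,14.5)→(16.5,27.5)  cross = 15.5·27.5 − 16.5·14.5 = 187.0000; (r_i+r_j)·cross = 32·187.0000 = 5984.0000
edge 4: (16.5,27.5)→(9,40)  cross = 16.5·40 − 9·27.5 = 412.5000; (r_i+r_j)·cross = 25.5·412.5000 = 10518.7500
edge 5: (9,40)→(8,38)  cross = 9·38 − 8·40 = 22.0000; (r_i+r_j)·cross = 17·22.0000 = 374.0000
edge 6: (8,38)→(2,22)  cross = 8·22 − 2·38 = 100.0000; (r_i+r_j)·cross = 10·100.0000 = 1000.0000
edge 7: (2,22)→(1,13)  cross = 2·13 − 1·22 = 4.0000; (r_i+r_j)·cross = 3·4.0000 = 12.0000
Σcross = 799.0000 → A = |Σcross|/2 = 399.5000 mm²
Σ(r_i+r_j)·cross = 20676.5000 → first moment M = |Σ|/6 = 3446.0833
R_c = M/A = 3446.0833/399.5000 = 8.6260 mm
θ = 232° = 4.049164 rad
V = θ·R_c·A = 4.049164·8.6260·399.5000 = 13953.756 mm³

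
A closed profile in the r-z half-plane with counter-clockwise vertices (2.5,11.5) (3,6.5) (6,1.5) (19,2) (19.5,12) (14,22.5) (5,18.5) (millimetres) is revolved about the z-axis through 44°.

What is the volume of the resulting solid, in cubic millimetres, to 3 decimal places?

Profile (r,z), 7 vertices: (2.5,11.5) (3,6.5) (6,1.5) (19,2) (19.5,12) (14,22.5) (5,18.5)
edge 0: (2.5,11.5)→(3,6.5)  cross = 2.5·6.5 − 3·11.5 = -18.2500; (r_i+r_j)·cross = 5.5·-18.2500 = -100.3750
edge 1: (3,6.5)→(6,1.5)  cross = 3·1.5 − 6·6.5 = -34.5000; (r_i+r_j)·cross = 9·-34.5000 = -310.5000
edge 2: (6,1.5)→(19,2)  cross = 6·2 − 19·1.5 = -16.5000; (r_i+r_j)·cross = 25·-16.5000 = -412.5000
edge 3: (19,2)→(19.5,12)  cross = 19·12 − 19.5·2 = 189.0000; (r_i+r_j)·cross = 38.5·189.0000 = 7276.5000
edge 4: (19.5,12)→(14,22.5)  cross = 19.5·22.5 − 14·12 = 270.7500; (r_i+r_j)·cross = 33.5·270.7500 = 9070.1250
edge 5: (14,22.5)→(5,18.5)  cross = 14·18.5 − 5·22.5 = 146.5000; (r_i+r_j)·cross = 19·146.5000 = 2783.5000
edge 6: (5,18.5)→(2.5,11.5)  cross = 5·11.5 − 2.5·18.5 = 11.2500; (r_i+r_j)·cross = 7.5·11.2500 = 84.3750
Σcross = 548.2500 → A = |Σcross|/2 = 274.1250 mm²
Σ(r_i+r_j)·cross = 18391.1250 → first moment M = |Σ|/6 = 3065.1875
R_c = M/A = 3065.1875/274.1250 = 11.1817 mm
θ = 44° = 0.767945 rad
V = θ·R_c·A = 0.767945·11.1817·274.1250 = 2353.895 mm³

Volume = 2353.895 mm³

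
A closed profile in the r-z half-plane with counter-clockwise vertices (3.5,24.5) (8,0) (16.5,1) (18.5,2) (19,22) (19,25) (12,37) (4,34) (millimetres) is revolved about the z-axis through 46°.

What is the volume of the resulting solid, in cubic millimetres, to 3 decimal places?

Volume = 4141.175 mm³

Profile (r,z), 8 vertices: (3.5,24.5) (8,0) (16.5,1) (18.5,2) (19,22) (19,25) (12,37) (4,34)
edge 0: (3.5,24.5)→(8,0)  cross = 3.5·0 − 8·24.5 = -196.0000; (r_i+r_j)·cross = 11.5·-196.0000 = -2254.0000
edge 1: (8,0)→(16.5,1)  cross = 8·1 − 16.5·0 = 8.0000; (r_i+r_j)·cross = 24.5·8.0000 = 196.0000
edge 2: (16.5,1)→(18.5,2)  cross = 16.5·2 − 18.5·1 = 14.5000; (r_i+r_j)·cross = 35·14.5000 = 507.5000
edge 3: (18.5,2)→(19,22)  cross = 18.5·22 − 19·2 = 369.0000; (r_i+r_j)·cross = 37.5·369.0000 = 13837.5000
edge 4: (19,22)→(19,25)  cross = 19·25 − 19·22 = 57.0000; (r_i+r_j)·cross = 38·57.0000 = 2166.0000
edge 5: (19,25)→(12,37)  cross = 19·37 − 12·25 = 403.0000; (r_i+r_j)·cross = 31·403.0000 = 12493.0000
edge 6: (12,37)→(4,34)  cross = 12·34 − 4·37 = 260.0000; (r_i+r_j)·cross = 16·260.0000 = 4160.0000
edge 7: (4,34)→(3.5,24.5)  cross = 4·24.5 − 3.5·34 = -21.0000; (r_i+r_j)·cross = 7.5·-21.0000 = -157.5000
Σcross = 894.5000 → A = |Σcross|/2 = 447.2500 mm²
Σ(r_i+r_j)·cross = 30948.5000 → first moment M = |Σ|/6 = 5158.0833
R_c = M/A = 5158.0833/447.2500 = 11.5329 mm
θ = 46° = 0.802851 rad
V = θ·R_c·A = 0.802851·11.5329·447.2500 = 4141.175 mm³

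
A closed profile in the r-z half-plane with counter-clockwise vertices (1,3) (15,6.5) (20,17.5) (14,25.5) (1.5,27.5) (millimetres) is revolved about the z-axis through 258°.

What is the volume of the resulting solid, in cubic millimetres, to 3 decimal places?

Volume = 13770.489 mm³

Profile (r,z), 5 vertices: (1,3) (15,6.5) (20,17.5) (14,25.5) (1.5,27.5)
edge 0: (1,3)→(15,6.5)  cross = 1·6.5 − 15·3 = -38.5000; (r_i+r_j)·cross = 16·-38.5000 = -616.0000
edge 1: (15,6.5)→(20,17.5)  cross = 15·17.5 − 20·6.5 = 132.5000; (r_i+r_j)·cross = 35·132.5000 = 4637.5000
edge 2: (20,17.5)→(14,25.5)  cross = 20·25.5 − 14·17.5 = 265.0000; (r_i+r_j)·cross = 34·265.0000 = 9010.0000
edge 3: (14,25.5)→(1.5,27.5)  cross = 14·27.5 − 1.5·25.5 = 346.7500; (r_i+r_j)·cross = 15.5·346.7500 = 5374.6250
edge 4: (1.5,27.5)→(1,3)  cross = 1.5·3 − 1·27.5 = -23.0000; (r_i+r_j)·cross = 2.5·-23.0000 = -57.5000
Σcross = 682.7500 → A = |Σcross|/2 = 341.3750 mm²
Σ(r_i+r_j)·cross = 18348.6250 → first moment M = |Σ|/6 = 3058.1042
R_c = M/A = 3058.1042/341.3750 = 8.9582 mm
θ = 258° = 4.502949 rad
V = θ·R_c·A = 4.502949·8.9582·341.3750 = 13770.489 mm³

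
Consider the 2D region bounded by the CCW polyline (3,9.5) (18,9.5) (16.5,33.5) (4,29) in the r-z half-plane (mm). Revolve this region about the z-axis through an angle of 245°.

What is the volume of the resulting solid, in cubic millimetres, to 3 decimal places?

Profile (r,z), 4 vertices: (3,9.5) (18,9.5) (16.5,33.5) (4,29)
edge 0: (3,9.5)→(18,9.5)  cross = 3·9.5 − 18·9.5 = -142.5000; (r_i+r_j)·cross = 21·-142.5000 = -2992.5000
edge 1: (18,9.5)→(16.5,33.5)  cross = 18·33.5 − 16.5·9.5 = 446.2500; (r_i+r_j)·cross = 34.5·446.2500 = 15395.6250
edge 2: (16.5,33.5)→(4,29)  cross = 16.5·29 − 4·33.5 = 344.5000; (r_i+r_j)·cross = 20.5·344.5000 = 7062.2500
edge 3: (4,29)→(3,9.5)  cross = 4·9.5 − 3·29 = -49.0000; (r_i+r_j)·cross = 7·-49.0000 = -343.0000
Σcross = 599.2500 → A = |Σcross|/2 = 299.6250 mm²
Σ(r_i+r_j)·cross = 19122.3750 → first moment M = |Σ|/6 = 3187.0625
R_c = M/A = 3187.0625/299.6250 = 10.6368 mm
θ = 245° = 4.276057 rad
V = θ·R_c·A = 4.276057·10.6368·299.6250 = 13628.060 mm³

Volume = 13628.060 mm³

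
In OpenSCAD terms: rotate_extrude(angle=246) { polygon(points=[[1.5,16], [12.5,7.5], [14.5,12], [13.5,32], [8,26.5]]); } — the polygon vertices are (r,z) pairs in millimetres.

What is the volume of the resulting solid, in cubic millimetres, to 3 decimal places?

Volume = 7122.396 mm³

Profile (r,z), 5 vertices: (1.5,16) (12.5,7.5) (14.5,12) (13.5,32) (8,26.5)
edge 0: (1.5,16)→(12.5,7.5)  cross = 1.5·7.5 − 12.5·16 = -188.7500; (r_i+r_j)·cross = 14·-188.7500 = -2642.5000
edge 1: (12.5,7.5)→(14.5,12)  cross = 12.5·12 − 14.5·7.5 = 41.2500; (r_i+r_j)·cross = 27·41.2500 = 1113.7500
edge 2: (14.5,12)→(13.5,32)  cross = 14.5·32 − 13.5·12 = 302.0000; (r_i+r_j)·cross = 28·302.0000 = 8456.0000
edge 3: (13.5,32)→(8,26.5)  cross = 13.5·26.5 − 8·32 = 101.7500; (r_i+r_j)·cross = 21.5·101.7500 = 2187.6250
edge 4: (8,26.5)→(1.5,16)  cross = 8·16 − 1.5·26.5 = 88.2500; (r_i+r_j)·cross = 9.5·88.2500 = 838.3750
Σcross = 344.5000 → A = |Σcross|/2 = 172.2500 mm²
Σ(r_i+r_j)·cross = 9953.2500 → first moment M = |Σ|/6 = 1658.8750
R_c = M/A = 1658.8750/172.2500 = 9.6306 mm
θ = 246° = 4.293510 rad
V = θ·R_c·A = 4.293510·9.6306·172.2500 = 7122.396 mm³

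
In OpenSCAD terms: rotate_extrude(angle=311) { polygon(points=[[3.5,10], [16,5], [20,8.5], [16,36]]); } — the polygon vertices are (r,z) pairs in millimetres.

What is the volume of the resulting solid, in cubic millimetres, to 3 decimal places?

Profile (r,z), 4 vertices: (3.5,10) (16,5) (20,8.5) (16,36)
edge 0: (3.5,10)→(16,5)  cross = 3.5·5 − 16·10 = -142.5000; (r_i+r_j)·cross = 19.5·-142.5000 = -2778.7500
edge 1: (16,5)→(20,8.5)  cross = 16·8.5 − 20·5 = 36.0000; (r_i+r_j)·cross = 36·36.0000 = 1296.0000
edge 2: (20,8.5)→(16,36)  cross = 20·36 − 16·8.5 = 584.0000; (r_i+r_j)·cross = 36·584.0000 = 21024.0000
edge 3: (16,36)→(3.5,10)  cross = 16·10 − 3.5·36 = 34.0000; (r_i+r_j)·cross = 19.5·34.0000 = 663.0000
Σcross = 511.5000 → A = |Σcross|/2 = 255.7500 mm²
Σ(r_i+r_j)·cross = 20204.2500 → first moment M = |Σ|/6 = 3367.3750
R_c = M/A = 3367.3750/255.7500 = 13.1667 mm
θ = 311° = 5.427974 rad
V = θ·R_c·A = 5.427974·13.1667·255.7500 = 18278.024 mm³

Volume = 18278.024 mm³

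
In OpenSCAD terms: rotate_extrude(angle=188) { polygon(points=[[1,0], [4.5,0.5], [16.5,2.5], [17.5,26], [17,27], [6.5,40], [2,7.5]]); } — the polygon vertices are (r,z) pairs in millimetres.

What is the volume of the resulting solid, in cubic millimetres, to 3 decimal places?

Profile (r,z), 7 vertices: (1,0) (4.5,0.5) (16.5,2.5) (17.5,26) (17,27) (6.5,40) (2,7.5)
edge 0: (1,0)→(4.5,0.5)  cross = 1·0.5 − 4.5·0 = 0.5000; (r_i+r_j)·cross = 5.5·0.5000 = 2.7500
edge 1: (4.5,0.5)→(16.5,2.5)  cross = 4.5·2.5 − 16.5·0.5 = 3.0000; (r_i+r_j)·cross = 21·3.0000 = 63.0000
edge 2: (16.5,2.5)→(17.5,26)  cross = 16.5·26 − 17.5·2.5 = 385.2500; (r_i+r_j)·cross = 34·385.2500 = 13098.5000
edge 3: (17.5,26)→(17,27)  cross = 17.5·27 − 17·26 = 30.5000; (r_i+r_j)·cross = 34.5·30.5000 = 1052.2500
edge 4: (17,27)→(6.5,40)  cross = 17·40 − 6.5·27 = 504.5000; (r_i+r_j)·cross = 23.5·504.5000 = 11855.7500
edge 5: (6.5,40)→(2,7.5)  cross = 6.5·7.5 − 2·40 = -31.2500; (r_i+r_j)·cross = 8.5·-31.2500 = -265.6250
edge 6: (2,7.5)→(1,0)  cross = 2·0 − 1·7.5 = -7.5000; (r_i+r_j)·cross = 3·-7.5000 = -22.5000
Σcross = 885.0000 → A = |Σcross|/2 = 442.5000 mm²
Σ(r_i+r_j)·cross = 25784.1250 → first moment M = |Σ|/6 = 4297.3542
R_c = M/A = 4297.3542/442.5000 = 9.7115 mm
θ = 188° = 3.281219 rad
V = θ·R_c·A = 3.281219·9.7115·442.5000 = 14100.560 mm³

Volume = 14100.560 mm³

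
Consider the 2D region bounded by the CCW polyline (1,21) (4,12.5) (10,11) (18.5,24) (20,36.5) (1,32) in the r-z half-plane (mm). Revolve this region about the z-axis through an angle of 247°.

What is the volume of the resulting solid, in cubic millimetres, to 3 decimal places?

Volume = 14166.813 mm³

Profile (r,z), 6 vertices: (1,21) (4,12.5) (10,11) (18.5,24) (20,36.5) (1,32)
edge 0: (1,21)→(4,12.5)  cross = 1·12.5 − 4·21 = -71.5000; (r_i+r_j)·cross = 5·-71.5000 = -357.5000
edge 1: (4,12.5)→(10,11)  cross = 4·11 − 10·12.5 = -81.0000; (r_i+r_j)·cross = 14·-81.0000 = -1134.0000
edge 2: (10,11)→(18.5,24)  cross = 10·24 − 18.5·11 = 36.5000; (r_i+r_j)·cross = 28.5·36.5000 = 1040.2500
edge 3: (18.5,24)→(20,36.5)  cross = 18.5·36.5 − 20·24 = 195.2500; (r_i+r_j)·cross = 38.5·195.2500 = 7517.1250
edge 4: (20,36.5)→(1,32)  cross = 20·32 − 1·36.5 = 603.5000; (r_i+r_j)·cross = 21·603.5000 = 12673.5000
edge 5: (1,32)→(1,21)  cross = 1·21 − 1·32 = -11.0000; (r_i+r_j)·cross = 2·-11.0000 = -22.0000
Σcross = 671.7500 → A = |Σcross|/2 = 335.8750 mm²
Σ(r_i+r_j)·cross = 19717.3750 → first moment M = |Σ|/6 = 3286.2292
R_c = M/A = 3286.2292/335.8750 = 9.7841 mm
θ = 247° = 4.310963 rad
V = θ·R_c·A = 4.310963·9.7841·335.8750 = 14166.813 mm³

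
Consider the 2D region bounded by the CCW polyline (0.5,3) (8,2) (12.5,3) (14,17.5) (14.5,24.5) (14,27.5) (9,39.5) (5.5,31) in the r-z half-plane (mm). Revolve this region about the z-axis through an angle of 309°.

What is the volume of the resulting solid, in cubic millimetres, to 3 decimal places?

Volume = 14856.328 mm³

Profile (r,z), 8 vertices: (0.5,3) (8,2) (12.5,3) (14,17.5) (14.5,24.5) (14,27.5) (9,39.5) (5.5,31)
edge 0: (0.5,3)→(8,2)  cross = 0.5·2 − 8·3 = -23.0000; (r_i+r_j)·cross = 8.5·-23.0000 = -195.5000
edge 1: (8,2)→(12.5,3)  cross = 8·3 − 12.5·2 = -1.0000; (r_i+r_j)·cross = 20.5·-1.0000 = -20.5000
edge 2: (12.5,3)→(14,17.5)  cross = 12.5·17.5 − 14·3 = 176.7500; (r_i+r_j)·cross = 26.5·176.7500 = 4683.8750
edge 3: (14,17.5)→(14.5,24.5)  cross = 14·24.5 − 14.5·17.5 = 89.2500; (r_i+r_j)·cross = 28.5·89.2500 = 2543.6250
edge 4: (14.5,24.5)→(14,27.5)  cross = 14.5·27.5 − 14·24.5 = 55.7500; (r_i+r_j)·cross = 28.5·55.7500 = 1588.8750
edge 5: (14,27.5)→(9,39.5)  cross = 14·39.5 − 9·27.5 = 305.5000; (r_i+r_j)·cross = 23·305.5000 = 7026.5000
edge 6: (9,39.5)→(5.5,31)  cross = 9·31 − 5.5·39.5 = 61.7500; (r_i+r_j)·cross = 14.5·61.7500 = 895.3750
edge 7: (5.5,31)→(0.5,3)  cross = 5.5·3 − 0.5·31 = 1.0000; (r_i+r_j)·cross = 6·1.0000 = 6.0000
Σcross = 666.0000 → A = |Σcross|/2 = 333.0000 mm²
Σ(r_i+r_j)·cross = 16528.2500 → first moment M = |Σ|/6 = 2754.7083
R_c = M/A = 2754.7083/333.0000 = 8.2724 mm
θ = 309° = 5.393067 rad
V = θ·R_c·A = 5.393067·8.2724·333.0000 = 14856.328 mm³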